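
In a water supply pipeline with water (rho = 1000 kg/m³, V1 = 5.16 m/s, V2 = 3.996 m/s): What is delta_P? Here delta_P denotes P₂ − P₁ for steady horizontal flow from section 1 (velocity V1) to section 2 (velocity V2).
Formula: \Delta P = \frac{1}{2} \rho (V_1^2 - V_2^2)
delta_P = 0.5·1000·(5.16² − 3.996²)/1000 = 5.329 kPa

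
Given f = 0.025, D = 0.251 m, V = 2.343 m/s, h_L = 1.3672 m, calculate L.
Formula: h_L = f \frac{L}{D} \frac{V^2}{2g}
Substituting knowns: 1.3672 = 0.025·(L/0.251)·2.343²/(2·9.81)
Solving for L: L = 1.3672·2·9.81·0.251/(0.025·2.343²) = 49.06 m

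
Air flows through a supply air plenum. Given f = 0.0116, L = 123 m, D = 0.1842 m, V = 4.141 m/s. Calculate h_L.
Formula: h_L = f \frac{L}{D} \frac{V^2}{2g}
h_L = 0.0116·(123/0.1842)·4.141²/(2·9.81) = 6.77 m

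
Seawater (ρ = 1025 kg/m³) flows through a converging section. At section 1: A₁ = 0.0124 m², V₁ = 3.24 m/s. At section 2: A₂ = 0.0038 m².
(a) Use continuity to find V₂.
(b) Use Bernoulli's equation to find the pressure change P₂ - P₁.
(a) Continuity: A₁V₁=A₂V₂ -> V₂=A₁V₁/A₂=0.0124*3.24/0.0038=10.57 m/s
(b) Bernoulli: P₂-P₁=0.5*rho*(V₁^2-V₂^2)/1000=0.5*1025*(3.24^2-10.57^2)/1000=-51.88 kPa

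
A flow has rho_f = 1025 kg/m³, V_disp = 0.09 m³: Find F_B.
Formula: F_B = \rho_f g V_{disp}
F_B = 1025·9.81·0.09 = 905 N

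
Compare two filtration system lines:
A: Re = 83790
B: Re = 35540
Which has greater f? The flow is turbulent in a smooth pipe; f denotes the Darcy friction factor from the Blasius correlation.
f(A) = 0.01857, f(B) = 0.02301. Answer: B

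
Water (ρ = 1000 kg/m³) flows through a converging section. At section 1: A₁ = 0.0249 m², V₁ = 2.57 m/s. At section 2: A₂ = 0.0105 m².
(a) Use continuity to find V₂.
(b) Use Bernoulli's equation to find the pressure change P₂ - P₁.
(a) Continuity: A₁V₁=A₂V₂ -> V₂=A₁V₁/A₂=0.0249*2.57/0.0105=6.09 m/s
(b) Bernoulli: P₂-P₁=0.5*rho*(V₁^2-V₂^2)/1000=0.5*1000*(2.57^2-6.09^2)/1000=-15.24 kPa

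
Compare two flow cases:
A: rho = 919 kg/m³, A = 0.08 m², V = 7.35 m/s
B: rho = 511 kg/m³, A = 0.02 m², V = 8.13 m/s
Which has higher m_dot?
m_dot(A) = 540.4 kg/s, m_dot(B) = 83.09 kg/s. Answer: A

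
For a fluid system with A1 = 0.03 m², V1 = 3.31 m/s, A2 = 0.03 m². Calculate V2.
Formula: V_2 = \frac{A_1 V_1}{A_2}
V2 = 0.03·3.31/0.03 = 3.31 m/s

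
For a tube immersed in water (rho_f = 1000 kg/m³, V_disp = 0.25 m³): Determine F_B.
Formula: F_B = \rho_f g V_{disp}
F_B = 1000·9.81·0.25 = 2452 N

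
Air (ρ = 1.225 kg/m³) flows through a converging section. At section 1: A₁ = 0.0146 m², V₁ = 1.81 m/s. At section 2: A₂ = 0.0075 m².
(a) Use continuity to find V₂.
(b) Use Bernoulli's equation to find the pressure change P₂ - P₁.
(a) Continuity: A₁V₁=A₂V₂ -> V₂=A₁V₁/A₂=0.0146*1.81/0.0075=3.52 m/s
(b) Bernoulli: P₂-P₁=0.5*rho*(V₁^2-V₂^2)/1000=0.5*1.225*(1.81^2-3.52^2)/1000=-0.005583 kPa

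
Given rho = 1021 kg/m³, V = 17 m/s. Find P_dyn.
Formula: P_{dyn} = \frac{1}{2} \rho V^2
P_dyn = 0.5·1021·17²/1000 = 147.5 kPa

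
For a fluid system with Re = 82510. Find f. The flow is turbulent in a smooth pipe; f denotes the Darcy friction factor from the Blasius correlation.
Formula: f = \frac{0.316}{Re^{0.25}}
f = 0.316/82510^0.25 = 0.01864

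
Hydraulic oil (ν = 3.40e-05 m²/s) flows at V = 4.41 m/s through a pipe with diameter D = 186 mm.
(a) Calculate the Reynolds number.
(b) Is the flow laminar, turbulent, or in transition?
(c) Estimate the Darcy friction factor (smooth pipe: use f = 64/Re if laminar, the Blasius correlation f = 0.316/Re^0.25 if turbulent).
(a) Re = V·D/ν = 4.41·0.186/3.40e-05 = 24125
(b) Flow regime: turbulent (Re > 4000)
(c) Friction factor: f = 0.316/Re^0.25 = 0.316/24125^0.25 = 0.02536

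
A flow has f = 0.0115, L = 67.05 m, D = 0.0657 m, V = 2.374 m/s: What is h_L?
Formula: h_L = f \frac{L}{D} \frac{V^2}{2g}
h_L = 0.0115·(67.05/0.0657)·2.374²/(2·9.81) = 3.371 m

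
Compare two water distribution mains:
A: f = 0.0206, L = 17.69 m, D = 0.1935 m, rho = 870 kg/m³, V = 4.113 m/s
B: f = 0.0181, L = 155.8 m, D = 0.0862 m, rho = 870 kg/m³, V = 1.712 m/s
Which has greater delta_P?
delta_P(A) = 13.86 kPa, delta_P(B) = 41.71 kPa. Answer: B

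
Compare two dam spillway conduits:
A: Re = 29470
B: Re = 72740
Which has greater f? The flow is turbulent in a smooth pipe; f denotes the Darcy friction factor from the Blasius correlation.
f(A) = 0.02412, f(B) = 0.01924. Answer: A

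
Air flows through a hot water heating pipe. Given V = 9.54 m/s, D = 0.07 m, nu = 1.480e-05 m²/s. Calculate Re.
Formula: Re = \frac{V D}{\nu}
Re = 9.54·0.07/1.480e-05 = 45122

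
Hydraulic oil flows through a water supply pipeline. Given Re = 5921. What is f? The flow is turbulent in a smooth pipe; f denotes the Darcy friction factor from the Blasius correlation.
Formula: f = \frac{0.316}{Re^{0.25}}
f = 0.316/5921^0.25 = 0.03602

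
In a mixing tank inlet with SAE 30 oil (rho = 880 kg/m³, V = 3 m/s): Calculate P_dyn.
Formula: P_{dyn} = \frac{1}{2} \rho V^2
P_dyn = 0.5·880·3²/1000 = 3.96 kPa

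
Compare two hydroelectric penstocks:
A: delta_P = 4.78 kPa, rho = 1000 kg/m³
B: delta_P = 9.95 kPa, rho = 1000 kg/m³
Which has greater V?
V(A) = 3.092 m/s, V(B) = 4.461 m/s. Answer: B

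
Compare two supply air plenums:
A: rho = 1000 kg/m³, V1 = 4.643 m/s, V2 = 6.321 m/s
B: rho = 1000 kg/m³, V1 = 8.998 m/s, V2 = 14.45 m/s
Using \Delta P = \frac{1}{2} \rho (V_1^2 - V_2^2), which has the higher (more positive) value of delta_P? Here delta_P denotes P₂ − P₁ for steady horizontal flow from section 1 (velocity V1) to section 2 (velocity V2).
delta_P(A) = -9.199 kPa, delta_P(B) = -63.92 kPa. Answer: A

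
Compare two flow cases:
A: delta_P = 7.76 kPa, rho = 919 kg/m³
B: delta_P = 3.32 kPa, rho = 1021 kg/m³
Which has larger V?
V(A) = 4.109 m/s, V(B) = 2.55 m/s. Answer: A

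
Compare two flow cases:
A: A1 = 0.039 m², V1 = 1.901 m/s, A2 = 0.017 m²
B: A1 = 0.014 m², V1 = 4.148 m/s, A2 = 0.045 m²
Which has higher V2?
V2(A) = 4.361 m/s, V2(B) = 1.29 m/s. Answer: A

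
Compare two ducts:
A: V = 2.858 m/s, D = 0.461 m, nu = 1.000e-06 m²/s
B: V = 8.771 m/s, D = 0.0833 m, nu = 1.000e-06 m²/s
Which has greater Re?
Re(A) = 1.318e+06, Re(B) = 730624. Answer: A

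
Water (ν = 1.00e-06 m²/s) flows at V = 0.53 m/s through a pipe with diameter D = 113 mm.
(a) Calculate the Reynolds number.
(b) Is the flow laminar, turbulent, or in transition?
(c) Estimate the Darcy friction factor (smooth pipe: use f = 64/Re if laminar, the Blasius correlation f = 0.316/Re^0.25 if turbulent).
(a) Re = V·D/ν = 0.53·0.113/1.00e-06 = 59890
(b) Flow regime: turbulent (Re > 4000)
(c) Friction factor: f = 0.316/Re^0.25 = 0.316/59890^0.25 = 0.0202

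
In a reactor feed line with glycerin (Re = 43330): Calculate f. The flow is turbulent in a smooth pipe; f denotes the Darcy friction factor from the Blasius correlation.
Formula: f = \frac{0.316}{Re^{0.25}}
f = 0.316/43330^0.25 = 0.0219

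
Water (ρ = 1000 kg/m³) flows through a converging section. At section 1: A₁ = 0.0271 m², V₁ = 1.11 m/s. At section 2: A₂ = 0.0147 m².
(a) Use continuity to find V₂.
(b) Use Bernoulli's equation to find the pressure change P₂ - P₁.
(a) Continuity: A₁V₁=A₂V₂ -> V₂=A₁V₁/A₂=0.0271*1.11/0.0147=2.05 m/s
(b) Bernoulli: P₂-P₁=0.5*rho*(V₁^2-V₂^2)/1000=0.5*1000*(1.11^2-2.05^2)/1000=-1.485 kPa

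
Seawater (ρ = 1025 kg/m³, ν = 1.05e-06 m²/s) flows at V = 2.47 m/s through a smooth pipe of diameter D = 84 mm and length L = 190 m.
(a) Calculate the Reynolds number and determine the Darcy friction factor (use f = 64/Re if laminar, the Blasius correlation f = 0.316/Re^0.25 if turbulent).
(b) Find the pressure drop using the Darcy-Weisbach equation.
(a) Re = V·D/ν = 2.47·0.084/1.05e-06 = 197600 → turbulent (Re > 4000); f = 0.316/Re^0.25 = 0.316/197600^0.25 = 0.014988 (Blasius is strictly valid for Re ≲ 1e5; used here as the smooth-pipe estimate the problem specifies)
(b) Darcy-Weisbach: ΔP = f·(L/D)·½ρV²/1000 = 0.014988·(190/0.084)·½·1025·2.47²/1000 = 106 kPa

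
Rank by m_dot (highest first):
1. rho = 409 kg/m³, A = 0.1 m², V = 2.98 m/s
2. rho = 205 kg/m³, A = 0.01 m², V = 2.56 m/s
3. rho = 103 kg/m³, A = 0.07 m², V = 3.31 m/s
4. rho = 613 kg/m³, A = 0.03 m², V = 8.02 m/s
Case 1: m_dot = 121.9 kg/s
Case 2: m_dot = 5.248 kg/s
Case 3: m_dot = 23.87 kg/s
Case 4: m_dot = 147.5 kg/s
Ranking (highest first): 4, 1, 3, 2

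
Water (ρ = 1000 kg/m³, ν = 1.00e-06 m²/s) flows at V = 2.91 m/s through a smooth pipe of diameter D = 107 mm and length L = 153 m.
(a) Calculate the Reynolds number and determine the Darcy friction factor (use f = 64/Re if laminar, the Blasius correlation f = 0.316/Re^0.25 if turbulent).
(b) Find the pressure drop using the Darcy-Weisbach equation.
(a) Re = V·D/ν = 2.91·0.107/1.00e-06 = 311370 → turbulent (Re > 4000); f = 0.316/Re^0.25 = 0.316/311370^0.25 = 0.013377 (Blasius is strictly valid for Re ≲ 1e5; used here as the smooth-pipe estimate the problem specifies)
(b) Darcy-Weisbach: ΔP = f·(L/D)·½ρV²/1000 = 0.013377·(153/0.107)·½·1000·2.91²/1000 = 80.99 kPa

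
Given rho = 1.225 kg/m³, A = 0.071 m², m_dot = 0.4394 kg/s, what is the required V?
Formula: \dot{m} = \rho A V
Substituting knowns: 0.4394 = 1.225·0.071·V
Solving for V: V = 0.4394/(1.225·0.071) = 5.052 m/s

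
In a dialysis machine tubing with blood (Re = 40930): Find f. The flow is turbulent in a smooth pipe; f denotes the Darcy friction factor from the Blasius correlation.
Formula: f = \frac{0.316}{Re^{0.25}}
f = 0.316/40930^0.25 = 0.02222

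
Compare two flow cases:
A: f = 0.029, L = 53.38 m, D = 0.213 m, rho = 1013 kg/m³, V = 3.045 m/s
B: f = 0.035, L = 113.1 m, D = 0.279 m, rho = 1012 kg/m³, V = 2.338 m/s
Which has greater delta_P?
delta_P(A) = 34.13 kPa, delta_P(B) = 39.24 kPa. Answer: B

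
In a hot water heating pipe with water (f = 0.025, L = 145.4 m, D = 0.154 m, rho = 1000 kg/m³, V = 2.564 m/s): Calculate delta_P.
Formula: \Delta P = f \frac{L}{D} \frac{\rho V^2}{2}
delta_P = 0.025·(145.4/0.154)·0.5·1000·2.564²/1000 = 77.59 kPa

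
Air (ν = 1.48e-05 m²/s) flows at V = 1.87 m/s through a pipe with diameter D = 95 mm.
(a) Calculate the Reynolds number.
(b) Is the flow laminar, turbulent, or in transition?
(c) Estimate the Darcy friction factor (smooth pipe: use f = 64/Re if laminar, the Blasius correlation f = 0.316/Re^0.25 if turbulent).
(a) Re = V·D/ν = 1.87·0.095/1.48e-05 = 12003
(b) Flow regime: turbulent (Re > 4000)
(c) Friction factor: f = 0.316/Re^0.25 = 0.316/12003^0.25 = 0.03019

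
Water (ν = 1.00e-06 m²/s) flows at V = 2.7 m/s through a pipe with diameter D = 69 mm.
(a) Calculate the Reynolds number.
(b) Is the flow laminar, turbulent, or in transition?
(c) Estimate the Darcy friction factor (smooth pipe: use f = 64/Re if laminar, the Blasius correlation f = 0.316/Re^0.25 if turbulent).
(a) Re = V·D/ν = 2.7·0.069/1.00e-06 = 186300
(b) Flow regime: turbulent (Re > 4000)
(c) Friction factor: f = 0.316/Re^0.25 = 0.316/186300^0.25 = 0.01521 (Blasius is strictly valid for Re ≲ 1e5; used here as the smooth-pipe estimate the problem specifies)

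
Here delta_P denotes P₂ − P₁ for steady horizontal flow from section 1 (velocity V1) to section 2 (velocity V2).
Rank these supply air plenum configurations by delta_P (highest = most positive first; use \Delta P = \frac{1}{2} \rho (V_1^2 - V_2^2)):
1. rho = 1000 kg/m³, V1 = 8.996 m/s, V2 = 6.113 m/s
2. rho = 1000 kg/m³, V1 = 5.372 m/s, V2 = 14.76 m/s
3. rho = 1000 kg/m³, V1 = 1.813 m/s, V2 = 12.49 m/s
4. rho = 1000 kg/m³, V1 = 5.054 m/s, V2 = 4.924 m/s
Case 1: delta_P = 21.78 kPa
Case 2: delta_P = -94.5 kPa
Case 3: delta_P = -76.36 kPa
Case 4: delta_P = 0.6486 kPa
Ranking (highest first): 1, 4, 3, 2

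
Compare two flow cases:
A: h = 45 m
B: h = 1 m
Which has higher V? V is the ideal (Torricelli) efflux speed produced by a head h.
V(A) = 29.71 m/s, V(B) = 4.429 m/s. Answer: A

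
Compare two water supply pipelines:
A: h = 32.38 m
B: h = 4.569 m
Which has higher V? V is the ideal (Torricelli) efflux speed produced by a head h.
V(A) = 25.21 m/s, V(B) = 9.468 m/s. Answer: A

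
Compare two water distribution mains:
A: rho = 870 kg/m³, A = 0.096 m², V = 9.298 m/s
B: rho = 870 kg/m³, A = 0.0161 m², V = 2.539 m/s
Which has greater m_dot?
m_dot(A) = 776.6 kg/s, m_dot(B) = 35.56 kg/s. Answer: A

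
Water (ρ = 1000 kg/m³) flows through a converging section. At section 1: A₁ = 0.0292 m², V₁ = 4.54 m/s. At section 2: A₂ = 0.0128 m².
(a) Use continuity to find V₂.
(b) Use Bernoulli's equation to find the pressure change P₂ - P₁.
(a) Continuity: A₁V₁=A₂V₂ -> V₂=A₁V₁/A₂=0.0292*4.54/0.0128=10.36 m/s
(b) Bernoulli: P₂-P₁=0.5*rho*(V₁^2-V₂^2)/1000=0.5*1000*(4.54^2-10.36^2)/1000=-43.36 kPa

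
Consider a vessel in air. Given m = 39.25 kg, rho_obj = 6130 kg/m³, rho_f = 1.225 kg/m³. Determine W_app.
Formula: W_{app} = mg\left(1 - \frac{\rho_f}{\rho_{obj}}\right)
W_app = 39.25·9.81·(1 − 1.225/6130) = 385 N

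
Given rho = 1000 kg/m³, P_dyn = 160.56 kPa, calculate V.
Formula: P_{dyn} = \frac{1}{2} \rho V^2
Substituting knowns: 160.56 = 0.5·1000·V²/1000
Solving for V: V = √(2·(160.56·1000)/1000) = 17.92 m/s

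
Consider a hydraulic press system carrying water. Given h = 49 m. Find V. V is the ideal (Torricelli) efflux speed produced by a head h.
Formula: V = \sqrt{2 g h}
V = √(2·9.81·49) = 31.01 m/s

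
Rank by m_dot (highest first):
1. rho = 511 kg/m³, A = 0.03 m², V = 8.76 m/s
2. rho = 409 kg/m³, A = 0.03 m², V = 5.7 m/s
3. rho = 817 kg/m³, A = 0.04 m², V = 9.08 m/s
Case 1: m_dot = 134.3 kg/s
Case 2: m_dot = 69.94 kg/s
Case 3: m_dot = 296.7 kg/s
Ranking (highest first): 3, 1, 2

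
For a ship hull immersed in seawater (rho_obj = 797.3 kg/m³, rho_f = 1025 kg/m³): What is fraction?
Formula: f_{sub} = \frac{\rho_{obj}}{\rho_f}
fraction = 797.3/1025 = 0.7779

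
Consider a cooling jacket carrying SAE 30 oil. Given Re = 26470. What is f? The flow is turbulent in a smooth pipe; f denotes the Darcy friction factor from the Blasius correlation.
Formula: f = \frac{0.316}{Re^{0.25}}
f = 0.316/26470^0.25 = 0.02477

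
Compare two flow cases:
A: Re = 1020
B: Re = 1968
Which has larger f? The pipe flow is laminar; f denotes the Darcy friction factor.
f(A) = 0.06275, f(B) = 0.03252. Answer: A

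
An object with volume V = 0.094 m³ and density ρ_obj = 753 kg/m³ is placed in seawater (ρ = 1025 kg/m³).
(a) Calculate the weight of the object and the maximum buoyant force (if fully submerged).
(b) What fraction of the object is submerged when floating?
(a) W=rho_obj*g*V=753*9.81*0.094=694.4 N; F_B(max)=rho*g*V=1025*9.81*0.094=945.2 N
(b) Floating fraction=rho_obj/rho=753/1025=0.735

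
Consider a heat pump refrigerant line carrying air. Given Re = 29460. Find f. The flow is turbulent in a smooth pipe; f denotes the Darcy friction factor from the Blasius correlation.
Formula: f = \frac{0.316}{Re^{0.25}}
f = 0.316/29460^0.25 = 0.02412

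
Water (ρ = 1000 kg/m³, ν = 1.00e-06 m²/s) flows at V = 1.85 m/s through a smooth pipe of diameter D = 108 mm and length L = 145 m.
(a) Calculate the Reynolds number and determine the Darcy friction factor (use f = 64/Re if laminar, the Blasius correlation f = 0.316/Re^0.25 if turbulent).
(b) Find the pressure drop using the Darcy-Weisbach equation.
(a) Re = V·D/ν = 1.85·0.108/1.00e-06 = 199800 → turbulent (Re > 4000); f = 0.316/Re^0.25 = 0.316/199800^0.25 = 0.014946 (Blasius is strictly valid for Re ≲ 1e5; used here as the smooth-pipe estimate the problem specifies)
(b) Darcy-Weisbach: ΔP = f·(L/D)·½ρV²/1000 = 0.014946·(145/0.108)·½·1000·1.85²/1000 = 34.34 kPa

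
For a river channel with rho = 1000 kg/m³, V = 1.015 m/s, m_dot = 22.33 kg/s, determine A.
Formula: \dot{m} = \rho A V
Substituting knowns: 22.33 = 1000·A·1.015
Solving for A: A = 22.33/(1000·1.015) = 0.022 m²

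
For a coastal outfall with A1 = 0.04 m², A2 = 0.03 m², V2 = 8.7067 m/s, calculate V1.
Formula: V_2 = \frac{A_1 V_1}{A_2}
Substituting knowns: 8.7067 = 0.04·V1/0.03
Solving for V1: V1 = 8.7067·0.03/0.04 = 6.53 m/s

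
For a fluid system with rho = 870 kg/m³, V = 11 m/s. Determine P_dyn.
Formula: P_{dyn} = \frac{1}{2} \rho V^2
P_dyn = 0.5·870·11²/1000 = 52.63 kPa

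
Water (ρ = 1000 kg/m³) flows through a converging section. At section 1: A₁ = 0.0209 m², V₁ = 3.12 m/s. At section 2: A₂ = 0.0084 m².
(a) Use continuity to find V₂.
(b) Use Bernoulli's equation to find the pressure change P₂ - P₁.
(a) Continuity: A₁V₁=A₂V₂ -> V₂=A₁V₁/A₂=0.0209*3.12/0.0084=7.76 m/s
(b) Bernoulli: P₂-P₁=0.5*rho*(V₁^2-V₂^2)/1000=0.5*1000*(3.12^2-7.76^2)/1000=-25.24 kPa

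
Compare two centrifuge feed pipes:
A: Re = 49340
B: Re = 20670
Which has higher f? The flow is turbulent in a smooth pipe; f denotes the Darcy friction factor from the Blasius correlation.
f(A) = 0.0212, f(B) = 0.02635. Answer: B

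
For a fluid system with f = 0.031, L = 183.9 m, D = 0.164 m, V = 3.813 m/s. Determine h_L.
Formula: h_L = f \frac{L}{D} \frac{V^2}{2g}
h_L = 0.031·(183.9/0.164)·3.813²/(2·9.81) = 25.76 m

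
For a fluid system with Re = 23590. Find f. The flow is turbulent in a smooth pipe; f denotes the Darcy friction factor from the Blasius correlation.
Formula: f = \frac{0.316}{Re^{0.25}}
f = 0.316/23590^0.25 = 0.0255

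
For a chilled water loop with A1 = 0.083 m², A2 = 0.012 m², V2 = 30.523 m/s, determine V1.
Formula: V_2 = \frac{A_1 V_1}{A_2}
Substituting knowns: 30.523 = 0.083·V1/0.012
Solving for V1: V1 = 30.523·0.012/0.083 = 4.413 m/s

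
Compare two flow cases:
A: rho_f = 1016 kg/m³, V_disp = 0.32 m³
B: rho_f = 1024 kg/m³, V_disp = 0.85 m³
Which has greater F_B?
F_B(A) = 3189 N, F_B(B) = 8539 N. Answer: B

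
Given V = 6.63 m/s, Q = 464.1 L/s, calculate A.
Formula: Q = A V
Substituting knowns: 464.1 = A·6.63·1000
Solving for A: A = (464.1/1000)/6.63 = 0.07 m²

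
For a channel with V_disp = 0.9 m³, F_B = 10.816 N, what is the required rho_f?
Formula: F_B = \rho_f g V_{disp}
Substituting knowns: 10.816 = rho_f·9.81·0.9
Solving for rho_f: rho_f = 10.816/(9.81·0.9) = 1.225 kg/m³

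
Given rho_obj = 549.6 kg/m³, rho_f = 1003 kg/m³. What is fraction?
Formula: f_{sub} = \frac{\rho_{obj}}{\rho_f}
fraction = 549.6/1003 = 0.548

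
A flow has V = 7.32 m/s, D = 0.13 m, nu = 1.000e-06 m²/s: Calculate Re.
Formula: Re = \frac{V D}{\nu}
Re = 7.32·0.13/1.000e-06 = 951600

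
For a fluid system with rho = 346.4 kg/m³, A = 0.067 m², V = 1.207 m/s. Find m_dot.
Formula: \dot{m} = \rho A V
m_dot = 346.4·0.067·1.207 = 28.01 kg/s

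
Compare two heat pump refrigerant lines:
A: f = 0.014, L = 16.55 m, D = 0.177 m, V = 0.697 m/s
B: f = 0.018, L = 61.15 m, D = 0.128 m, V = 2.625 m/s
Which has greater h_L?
h_L(A) = 0.03241 m, h_L(B) = 3.02 m. Answer: B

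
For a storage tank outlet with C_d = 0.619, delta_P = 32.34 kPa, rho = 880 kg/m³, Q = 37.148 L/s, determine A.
Formula: Q = C_d A \sqrt{\frac{2 \Delta P}{\rho}}
Substituting knowns: 37.148 = 0.619·A·√(2·(32.34·1000)/880)·1000
Solving for A: A = (37.148/1000)/(0.619·√(2·(32.34·1000)/880)) = 0.007 m²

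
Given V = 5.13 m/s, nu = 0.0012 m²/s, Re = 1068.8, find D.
Formula: Re = \frac{V D}{\nu}
Substituting knowns: 1068.8 = 5.13·D/0.0012
Solving for D: D = 1068.8·0.0012/5.13 = 0.25 m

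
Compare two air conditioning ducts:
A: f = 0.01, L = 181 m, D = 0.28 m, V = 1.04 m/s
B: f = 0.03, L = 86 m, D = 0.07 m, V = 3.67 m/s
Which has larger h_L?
h_L(A) = 0.3564 m, h_L(B) = 25.3 m. Answer: B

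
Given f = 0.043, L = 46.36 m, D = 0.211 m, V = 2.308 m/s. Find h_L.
Formula: h_L = f \frac{L}{D} \frac{V^2}{2g}
h_L = 0.043·(46.36/0.211)·2.308²/(2·9.81) = 2.565 m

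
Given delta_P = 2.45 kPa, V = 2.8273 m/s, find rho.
Formula: V = \sqrt{\frac{2 \Delta P}{\rho}}
Substituting knowns: 2.8273 = √(2·(2.45·1000)/rho)
Solving for rho: rho = 2·(2.45·1000)/2.8273² = 613 kg/m³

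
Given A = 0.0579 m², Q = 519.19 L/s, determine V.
Formula: Q = A V
Substituting knowns: 519.19 = 0.0579·V·1000
Solving for V: V = (519.19/1000)/0.0579 = 8.967 m/s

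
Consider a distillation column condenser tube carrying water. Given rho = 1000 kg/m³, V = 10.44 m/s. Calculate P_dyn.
Formula: P_{dyn} = \frac{1}{2} \rho V^2
P_dyn = 0.5·1000·10.44²/1000 = 54.5 kPa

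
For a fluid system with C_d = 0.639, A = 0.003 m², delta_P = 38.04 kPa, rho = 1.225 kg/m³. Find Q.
Formula: Q = C_d A \sqrt{\frac{2 \Delta P}{\rho}}
Q = 0.639·0.003·√(2·(38.04·1000)/1.225)·1000 = 477.7 L/s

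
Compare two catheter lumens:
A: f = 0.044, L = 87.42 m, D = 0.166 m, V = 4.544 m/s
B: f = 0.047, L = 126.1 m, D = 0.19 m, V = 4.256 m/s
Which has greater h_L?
h_L(A) = 24.39 m, h_L(B) = 28.8 m. Answer: B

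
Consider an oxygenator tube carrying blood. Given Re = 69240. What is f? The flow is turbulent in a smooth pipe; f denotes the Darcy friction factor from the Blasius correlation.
Formula: f = \frac{0.316}{Re^{0.25}}
f = 0.316/69240^0.25 = 0.01948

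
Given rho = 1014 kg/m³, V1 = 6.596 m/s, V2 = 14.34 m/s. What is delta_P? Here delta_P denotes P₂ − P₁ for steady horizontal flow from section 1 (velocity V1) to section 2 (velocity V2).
Formula: \Delta P = \frac{1}{2} \rho (V_1^2 - V_2^2)
delta_P = 0.5·1014·(6.596² − 14.34²)/1000 = -82.2 kPa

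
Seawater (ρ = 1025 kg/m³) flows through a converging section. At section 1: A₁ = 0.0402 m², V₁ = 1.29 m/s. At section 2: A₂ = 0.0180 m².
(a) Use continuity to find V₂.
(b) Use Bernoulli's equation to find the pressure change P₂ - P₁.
(a) Continuity: A₁V₁=A₂V₂ -> V₂=A₁V₁/A₂=0.0402*1.29/0.0180=2.88 m/s
(b) Bernoulli: P₂-P₁=0.5*rho*(V₁^2-V₂^2)/1000=0.5*1025*(1.29^2-2.88^2)/1000=-3.398 kPa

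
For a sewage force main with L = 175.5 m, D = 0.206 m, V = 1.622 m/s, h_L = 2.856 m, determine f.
Formula: h_L = f \frac{L}{D} \frac{V^2}{2g}
Substituting knowns: 2.856 = f·(175.5/0.206)·1.622²/(2·9.81)
Solving for f: f = 2.856·2·9.81/((175.5/0.206)·1.622²) = 0.025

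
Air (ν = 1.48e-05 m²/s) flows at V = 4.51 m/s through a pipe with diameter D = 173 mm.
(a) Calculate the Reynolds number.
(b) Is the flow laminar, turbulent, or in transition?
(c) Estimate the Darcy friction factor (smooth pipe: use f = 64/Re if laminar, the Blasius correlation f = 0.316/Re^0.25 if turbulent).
(a) Re = V·D/ν = 4.51·0.173/1.48e-05 = 52718
(b) Flow regime: turbulent (Re > 4000)
(c) Friction factor: f = 0.316/Re^0.25 = 0.316/52718^0.25 = 0.02085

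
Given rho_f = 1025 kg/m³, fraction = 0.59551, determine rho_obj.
Formula: f_{sub} = \frac{\rho_{obj}}{\rho_f}
Substituting knowns: 0.59551 = rho_obj/1025
Solving for rho_obj: rho_obj = 0.59551·1025 = 610.4 kg/m³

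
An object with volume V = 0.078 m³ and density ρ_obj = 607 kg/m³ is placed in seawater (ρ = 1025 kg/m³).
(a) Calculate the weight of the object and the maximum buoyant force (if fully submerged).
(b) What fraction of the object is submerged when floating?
(a) W=rho_obj*g*V=607*9.81*0.078=464.5 N; F_B(max)=rho*g*V=1025*9.81*0.078=784.3 N
(b) Floating fraction=rho_obj/rho=607/1025=0.592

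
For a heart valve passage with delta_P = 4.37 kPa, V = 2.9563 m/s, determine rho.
Formula: V = \sqrt{\frac{2 \Delta P}{\rho}}
Substituting knowns: 2.9563 = √(2·(4.37·1000)/rho)
Solving for rho: rho = 2·(4.37·1000)/2.9563² = 1000 kg/m³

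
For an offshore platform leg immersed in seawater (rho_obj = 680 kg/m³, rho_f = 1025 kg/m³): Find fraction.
Formula: f_{sub} = \frac{\rho_{obj}}{\rho_f}
fraction = 680/1025 = 0.6634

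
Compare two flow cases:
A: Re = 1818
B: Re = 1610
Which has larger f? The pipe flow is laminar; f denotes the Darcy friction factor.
f(A) = 0.0352, f(B) = 0.03975. Answer: B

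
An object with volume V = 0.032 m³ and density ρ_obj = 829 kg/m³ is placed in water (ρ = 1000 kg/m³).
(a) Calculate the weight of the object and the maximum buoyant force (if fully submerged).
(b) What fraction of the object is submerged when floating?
(a) W=rho_obj*g*V=829*9.81*0.032=260.2 N; F_B(max)=rho*g*V=1000*9.81*0.032=313.9 N
(b) Floating fraction=rho_obj/rho=829/1000=0.829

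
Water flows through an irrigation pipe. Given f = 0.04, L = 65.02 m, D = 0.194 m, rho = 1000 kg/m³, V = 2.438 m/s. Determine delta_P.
Formula: \Delta P = f \frac{L}{D} \frac{\rho V^2}{2}
delta_P = 0.04·(65.02/0.194)·0.5·1000·2.438²/1000 = 39.84 kPa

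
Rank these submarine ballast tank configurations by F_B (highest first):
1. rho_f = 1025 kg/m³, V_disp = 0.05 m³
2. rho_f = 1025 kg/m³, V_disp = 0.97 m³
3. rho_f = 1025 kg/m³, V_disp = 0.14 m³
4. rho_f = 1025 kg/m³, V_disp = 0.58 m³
Case 1: F_B = 502.8 N
Case 2: F_B = 9754 N
Case 3: F_B = 1408 N
Case 4: F_B = 5832 N
Ranking (highest first): 2, 4, 3, 1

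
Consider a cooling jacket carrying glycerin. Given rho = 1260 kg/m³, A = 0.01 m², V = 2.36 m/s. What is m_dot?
Formula: \dot{m} = \rho A V
m_dot = 1260·0.01·2.36 = 29.74 kg/s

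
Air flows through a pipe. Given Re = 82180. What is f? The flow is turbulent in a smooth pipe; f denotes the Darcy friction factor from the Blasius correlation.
Formula: f = \frac{0.316}{Re^{0.25}}
f = 0.316/82180^0.25 = 0.01866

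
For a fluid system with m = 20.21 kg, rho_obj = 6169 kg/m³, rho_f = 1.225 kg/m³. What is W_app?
Formula: W_{app} = mg\left(1 - \frac{\rho_f}{\rho_{obj}}\right)
W_app = 20.21·9.81·(1 − 1.225/6169) = 198.2 N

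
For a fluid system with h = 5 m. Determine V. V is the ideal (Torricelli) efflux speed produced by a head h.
Formula: V = \sqrt{2 g h}
V = √(2·9.81·5) = 9.905 m/s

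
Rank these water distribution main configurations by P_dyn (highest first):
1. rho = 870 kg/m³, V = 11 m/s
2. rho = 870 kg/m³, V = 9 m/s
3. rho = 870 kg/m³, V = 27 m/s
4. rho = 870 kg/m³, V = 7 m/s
Case 1: P_dyn = 52.63 kPa
Case 2: P_dyn = 35.23 kPa
Case 3: P_dyn = 317.1 kPa
Case 4: P_dyn = 21.32 kPa
Ranking (highest first): 3, 1, 2, 4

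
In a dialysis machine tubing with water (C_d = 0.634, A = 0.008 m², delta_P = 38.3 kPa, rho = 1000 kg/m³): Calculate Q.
Formula: Q = C_d A \sqrt{\frac{2 \Delta P}{\rho}}
Q = 0.634·0.008·√(2·(38.3·1000)/1000)·1000 = 44.39 L/s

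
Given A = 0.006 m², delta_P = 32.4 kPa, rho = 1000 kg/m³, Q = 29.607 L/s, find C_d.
Formula: Q = C_d A \sqrt{\frac{2 \Delta P}{\rho}}
Substituting knowns: 29.607 = C_d·0.006·√(2·(32.4·1000)/1000)·1000
Solving for C_d: C_d = (29.607/1000)/(0.006·√(2·(32.4·1000)/1000)) = 0.613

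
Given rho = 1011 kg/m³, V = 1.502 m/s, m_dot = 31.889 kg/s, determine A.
Formula: \dot{m} = \rho A V
Substituting knowns: 31.889 = 1011·A·1.502
Solving for A: A = 31.889/(1011·1.502) = 0.021 m²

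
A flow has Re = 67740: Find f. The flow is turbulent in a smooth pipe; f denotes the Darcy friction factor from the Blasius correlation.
Formula: f = \frac{0.316}{Re^{0.25}}
f = 0.316/67740^0.25 = 0.01959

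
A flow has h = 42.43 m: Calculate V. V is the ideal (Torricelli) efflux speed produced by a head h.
Formula: V = \sqrt{2 g h}
V = √(2·9.81·42.43) = 28.85 m/s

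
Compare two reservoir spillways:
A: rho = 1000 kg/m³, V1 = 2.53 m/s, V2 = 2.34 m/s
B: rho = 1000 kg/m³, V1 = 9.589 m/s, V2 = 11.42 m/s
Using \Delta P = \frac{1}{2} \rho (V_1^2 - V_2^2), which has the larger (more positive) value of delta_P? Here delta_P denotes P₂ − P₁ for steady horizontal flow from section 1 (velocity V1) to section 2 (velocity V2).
delta_P(A) = 0.4626 kPa, delta_P(B) = -19.23 kPa. Answer: A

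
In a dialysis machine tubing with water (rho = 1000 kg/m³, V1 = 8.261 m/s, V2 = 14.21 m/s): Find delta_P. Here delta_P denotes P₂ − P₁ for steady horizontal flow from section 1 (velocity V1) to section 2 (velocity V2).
Formula: \Delta P = \frac{1}{2} \rho (V_1^2 - V_2^2)
delta_P = 0.5·1000·(8.261² − 14.21²)/1000 = -66.84 kPa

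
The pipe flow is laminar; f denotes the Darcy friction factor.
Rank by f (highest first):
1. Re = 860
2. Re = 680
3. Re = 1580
Case 1: f = 0.07442
Case 2: f = 0.09412
Case 3: f = 0.04051
Ranking (highest first): 2, 1, 3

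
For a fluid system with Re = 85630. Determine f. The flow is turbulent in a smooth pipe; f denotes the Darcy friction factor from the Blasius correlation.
Formula: f = \frac{0.316}{Re^{0.25}}
f = 0.316/85630^0.25 = 0.01847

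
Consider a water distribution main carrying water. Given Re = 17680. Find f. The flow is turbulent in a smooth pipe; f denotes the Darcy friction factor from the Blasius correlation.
Formula: f = \frac{0.316}{Re^{0.25}}
f = 0.316/17680^0.25 = 0.0274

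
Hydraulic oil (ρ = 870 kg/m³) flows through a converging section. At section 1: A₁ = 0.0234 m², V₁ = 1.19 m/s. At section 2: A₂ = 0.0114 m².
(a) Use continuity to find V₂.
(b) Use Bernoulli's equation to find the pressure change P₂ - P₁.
(a) Continuity: A₁V₁=A₂V₂ -> V₂=A₁V₁/A₂=0.0234*1.19/0.0114=2.44 m/s
(b) Bernoulli: P₂-P₁=0.5*rho*(V₁^2-V₂^2)/1000=0.5*870*(1.19^2-2.44^2)/1000=-1.974 kPa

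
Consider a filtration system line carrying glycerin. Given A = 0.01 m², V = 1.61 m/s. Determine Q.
Formula: Q = A V
Q = 0.01·1.61·1000 = 16.1 L/s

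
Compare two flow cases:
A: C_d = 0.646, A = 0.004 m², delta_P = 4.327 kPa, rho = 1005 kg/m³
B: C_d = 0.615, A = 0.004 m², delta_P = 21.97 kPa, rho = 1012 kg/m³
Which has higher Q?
Q(A) = 7.583 L/s, Q(B) = 16.21 L/s. Answer: B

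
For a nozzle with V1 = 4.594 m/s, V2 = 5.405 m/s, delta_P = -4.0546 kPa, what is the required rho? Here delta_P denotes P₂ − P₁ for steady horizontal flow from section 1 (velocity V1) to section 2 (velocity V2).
Formula: \Delta P = \frac{1}{2} \rho (V_1^2 - V_2^2)
Substituting knowns: -4.0546 = 0.5·rho·(4.594² − 5.405²)/1000
Solving for rho: rho = 2·(-4.0546·1000)/(4.594² − 5.405²) = 1000 kg/m³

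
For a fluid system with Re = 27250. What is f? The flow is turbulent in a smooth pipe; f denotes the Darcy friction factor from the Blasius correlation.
Formula: f = \frac{0.316}{Re^{0.25}}
f = 0.316/27250^0.25 = 0.02459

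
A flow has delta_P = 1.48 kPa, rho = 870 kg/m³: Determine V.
Formula: V = \sqrt{\frac{2 \Delta P}{\rho}}
V = √(2·(1.48·1000)/870) = 1.845 m/s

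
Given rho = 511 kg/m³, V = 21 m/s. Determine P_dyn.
Formula: P_{dyn} = \frac{1}{2} \rho V^2
P_dyn = 0.5·511·21²/1000 = 112.7 kPa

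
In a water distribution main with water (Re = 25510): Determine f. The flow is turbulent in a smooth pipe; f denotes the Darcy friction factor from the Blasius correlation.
Formula: f = \frac{0.316}{Re^{0.25}}
f = 0.316/25510^0.25 = 0.025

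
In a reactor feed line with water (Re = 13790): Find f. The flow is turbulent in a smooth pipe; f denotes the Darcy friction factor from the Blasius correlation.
Formula: f = \frac{0.316}{Re^{0.25}}
f = 0.316/13790^0.25 = 0.02916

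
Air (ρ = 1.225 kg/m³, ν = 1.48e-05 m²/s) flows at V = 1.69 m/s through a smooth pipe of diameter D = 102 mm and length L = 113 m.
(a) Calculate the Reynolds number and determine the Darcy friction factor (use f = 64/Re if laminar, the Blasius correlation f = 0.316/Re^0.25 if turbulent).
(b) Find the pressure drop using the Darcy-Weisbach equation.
(a) Re = V·D/ν = 1.69·0.102/1.48e-05 = 11647 → turbulent (Re > 4000); f = 0.316/Re^0.25 = 0.316/11647^0.25 = 0.030418
(b) Darcy-Weisbach: ΔP = f·(L/D)·½ρV²/1000 = 0.030418·(113/0.102)·½·1.225·1.69²/1000 = 0.05895 kPa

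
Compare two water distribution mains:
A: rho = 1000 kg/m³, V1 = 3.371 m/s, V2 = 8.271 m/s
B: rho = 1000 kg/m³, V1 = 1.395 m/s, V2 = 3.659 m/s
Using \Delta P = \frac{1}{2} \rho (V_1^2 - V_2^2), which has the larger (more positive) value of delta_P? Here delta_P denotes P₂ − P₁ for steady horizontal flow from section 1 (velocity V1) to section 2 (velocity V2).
delta_P(A) = -28.52 kPa, delta_P(B) = -5.721 kPa. Answer: B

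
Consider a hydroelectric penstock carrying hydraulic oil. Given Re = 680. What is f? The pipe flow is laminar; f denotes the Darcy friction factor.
Formula: f = \frac{64}{Re}
f = 64/680 = 0.09412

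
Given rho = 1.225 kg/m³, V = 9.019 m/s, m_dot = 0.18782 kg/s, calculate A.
Formula: \dot{m} = \rho A V
Substituting knowns: 0.18782 = 1.225·A·9.019
Solving for A: A = 0.18782/(1.225·9.019) = 0.017 m²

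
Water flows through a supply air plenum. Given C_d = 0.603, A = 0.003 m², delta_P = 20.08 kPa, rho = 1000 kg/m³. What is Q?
Formula: Q = C_d A \sqrt{\frac{2 \Delta P}{\rho}}
Q = 0.603·0.003·√(2·(20.08·1000)/1000)·1000 = 11.46 L/s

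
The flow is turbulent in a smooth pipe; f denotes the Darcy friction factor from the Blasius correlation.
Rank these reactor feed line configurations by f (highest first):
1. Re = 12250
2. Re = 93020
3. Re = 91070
Case 1: f = 0.03004
Case 2: f = 0.01809
Case 3: f = 0.01819
Ranking (highest first): 1, 3, 2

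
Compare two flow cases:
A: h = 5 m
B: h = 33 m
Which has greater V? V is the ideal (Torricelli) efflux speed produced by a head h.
V(A) = 9.905 m/s, V(B) = 25.45 m/s. Answer: B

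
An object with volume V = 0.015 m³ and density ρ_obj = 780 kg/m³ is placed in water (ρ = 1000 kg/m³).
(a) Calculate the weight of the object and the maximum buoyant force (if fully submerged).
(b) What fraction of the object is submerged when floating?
(a) W=rho_obj*g*V=780*9.81*0.015=114.8 N; F_B(max)=rho*g*V=1000*9.81*0.015=147.2 N
(b) Floating fraction=rho_obj/rho=780/1000=0.780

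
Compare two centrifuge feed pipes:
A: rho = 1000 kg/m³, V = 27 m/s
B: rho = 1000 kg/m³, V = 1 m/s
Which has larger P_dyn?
P_dyn(A) = 364.5 kPa, P_dyn(B) = 0.5 kPa. Answer: A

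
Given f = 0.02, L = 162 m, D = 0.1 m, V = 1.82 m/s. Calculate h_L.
Formula: h_L = f \frac{L}{D} \frac{V^2}{2g}
h_L = 0.02·(162/0.1)·1.82²/(2·9.81) = 5.47 m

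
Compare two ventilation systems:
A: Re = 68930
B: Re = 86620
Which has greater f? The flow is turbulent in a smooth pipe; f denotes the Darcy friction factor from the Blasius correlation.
f(A) = 0.0195, f(B) = 0.01842. Answer: A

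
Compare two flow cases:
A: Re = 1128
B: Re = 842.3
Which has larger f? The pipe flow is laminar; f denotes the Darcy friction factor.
f(A) = 0.05674, f(B) = 0.07598. Answer: B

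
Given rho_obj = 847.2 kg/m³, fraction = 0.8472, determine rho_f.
Formula: f_{sub} = \frac{\rho_{obj}}{\rho_f}
Substituting knowns: 0.8472 = 847.2/rho_f
Solving for rho_f: rho_f = 847.2/0.8472 = 1000 kg/m³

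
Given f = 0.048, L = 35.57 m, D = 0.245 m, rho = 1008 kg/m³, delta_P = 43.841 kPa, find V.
Formula: \Delta P = f \frac{L}{D} \frac{\rho V^2}{2}
Substituting knowns: 43.841 = 0.048·(35.57/0.245)·0.5·1008·V²/1000
Solving for V: V = √((43.841·1000)/(0.048·(35.57/0.245)·0.5·1008)) = 3.533 m/s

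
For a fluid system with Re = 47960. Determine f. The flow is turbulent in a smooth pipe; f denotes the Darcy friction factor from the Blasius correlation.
Formula: f = \frac{0.316}{Re^{0.25}}
f = 0.316/47960^0.25 = 0.02135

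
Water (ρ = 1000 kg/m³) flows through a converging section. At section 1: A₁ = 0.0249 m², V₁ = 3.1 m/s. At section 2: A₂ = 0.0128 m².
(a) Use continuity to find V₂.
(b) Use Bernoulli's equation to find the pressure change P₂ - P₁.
(a) Continuity: A₁V₁=A₂V₂ -> V₂=A₁V₁/A₂=0.0249*3.1/0.0128=6.03 m/s
(b) Bernoulli: P₂-P₁=0.5*rho*(V₁^2-V₂^2)/1000=0.5*1000*(3.1^2-6.03^2)/1000=-13.38 kPa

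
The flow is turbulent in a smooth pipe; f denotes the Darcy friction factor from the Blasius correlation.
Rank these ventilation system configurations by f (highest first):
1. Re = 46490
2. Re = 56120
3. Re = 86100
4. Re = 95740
Case 1: f = 0.02152
Case 2: f = 0.02053
Case 3: f = 0.01845
Case 4: f = 0.01796
Ranking (highest first): 1, 2, 3, 4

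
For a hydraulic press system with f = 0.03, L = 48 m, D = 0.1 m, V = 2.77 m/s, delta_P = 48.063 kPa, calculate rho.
Formula: \Delta P = f \frac{L}{D} \frac{\rho V^2}{2}
Substituting knowns: 48.063 = 0.03·(48/0.1)·0.5·rho·2.77²/1000
Solving for rho: rho = (48.063·1000)/(0.03·(48/0.1)·0.5·2.77²) = 870 kg/m³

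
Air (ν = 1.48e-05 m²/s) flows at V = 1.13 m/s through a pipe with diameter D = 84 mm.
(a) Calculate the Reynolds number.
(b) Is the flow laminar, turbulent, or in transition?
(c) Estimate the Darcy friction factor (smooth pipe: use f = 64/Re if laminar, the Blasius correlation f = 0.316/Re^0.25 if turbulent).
(a) Re = V·D/ν = 1.13·0.084/1.48e-05 = 6413.5
(b) Flow regime: turbulent (Re > 4000)
(c) Friction factor: f = 0.316/Re^0.25 = 0.316/6413.5^0.25 = 0.03531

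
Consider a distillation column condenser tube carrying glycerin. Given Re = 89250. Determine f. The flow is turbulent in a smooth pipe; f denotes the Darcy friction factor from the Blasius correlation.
Formula: f = \frac{0.316}{Re^{0.25}}
f = 0.316/89250^0.25 = 0.01828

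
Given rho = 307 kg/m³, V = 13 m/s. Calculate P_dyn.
Formula: P_{dyn} = \frac{1}{2} \rho V^2
P_dyn = 0.5·307·13²/1000 = 25.94 kPa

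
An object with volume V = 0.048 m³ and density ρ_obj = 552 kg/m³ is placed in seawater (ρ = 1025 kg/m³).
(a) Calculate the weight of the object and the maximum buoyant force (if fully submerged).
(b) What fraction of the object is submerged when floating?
(a) W=rho_obj*g*V=552*9.81*0.048=259.9 N; F_B(max)=rho*g*V=1025*9.81*0.048=482.7 N
(b) Floating fraction=rho_obj/rho=552/1025=0.539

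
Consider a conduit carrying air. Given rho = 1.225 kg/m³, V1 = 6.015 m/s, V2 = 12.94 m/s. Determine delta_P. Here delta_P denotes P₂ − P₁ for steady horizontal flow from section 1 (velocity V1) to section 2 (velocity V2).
Formula: \Delta P = \frac{1}{2} \rho (V_1^2 - V_2^2)
delta_P = 0.5·1.225·(6.015² − 12.94²)/1000 = -0.0804 kPa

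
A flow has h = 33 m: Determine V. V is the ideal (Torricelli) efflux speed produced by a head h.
Formula: V = \sqrt{2 g h}
V = √(2·9.81·33) = 25.45 m/s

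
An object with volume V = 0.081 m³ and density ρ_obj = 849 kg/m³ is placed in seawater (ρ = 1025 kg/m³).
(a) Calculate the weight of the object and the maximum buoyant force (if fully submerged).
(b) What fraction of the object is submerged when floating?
(a) W=rho_obj*g*V=849*9.81*0.081=674.6 N; F_B(max)=rho*g*V=1025*9.81*0.081=814.5 N
(b) Floating fraction=rho_obj/rho=849/1025=0.828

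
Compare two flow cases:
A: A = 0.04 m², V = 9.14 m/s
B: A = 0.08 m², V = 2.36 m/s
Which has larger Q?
Q(A) = 365.6 L/s, Q(B) = 188.8 L/s. Answer: A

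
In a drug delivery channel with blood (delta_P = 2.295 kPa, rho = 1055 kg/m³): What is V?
Formula: V = \sqrt{\frac{2 \Delta P}{\rho}}
V = √(2·(2.295·1000)/1055) = 2.086 m/s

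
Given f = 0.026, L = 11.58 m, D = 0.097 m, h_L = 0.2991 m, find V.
Formula: h_L = f \frac{L}{D} \frac{V^2}{2g}
Substituting knowns: 0.2991 = 0.026·(11.58/0.097)·V²/(2·9.81)
Solving for V: V = √(0.2991·2·9.81/(0.026·(11.58/0.097))) = 1.375 m/s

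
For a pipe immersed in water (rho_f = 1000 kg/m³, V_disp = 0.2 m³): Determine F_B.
Formula: F_B = \rho_f g V_{disp}
F_B = 1000·9.81·0.2 = 1962 N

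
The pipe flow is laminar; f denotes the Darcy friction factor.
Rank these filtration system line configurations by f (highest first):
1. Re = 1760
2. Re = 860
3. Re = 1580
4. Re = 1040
Case 1: f = 0.03636
Case 2: f = 0.07442
Case 3: f = 0.04051
Case 4: f = 0.06154
Ranking (highest first): 2, 4, 3, 1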